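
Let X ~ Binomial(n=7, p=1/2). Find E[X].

For X ~ Binomial(n=7, p=1/2), the expected value is:
E[X] = \frac{7}{2}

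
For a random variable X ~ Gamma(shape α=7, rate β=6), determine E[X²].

Using the identity E[X²] = Var(X) + (E[X])²:
E[X] = \frac{7}{6}
Var(X) = \frac{7}{36}
E[X²] = \frac{7}{36} + (\frac{7}{6})²
= \frac{14}{9}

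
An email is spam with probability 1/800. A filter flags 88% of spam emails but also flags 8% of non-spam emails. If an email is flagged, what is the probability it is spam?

Let D = the rare event, + = positive/flagged.
P(D) = 1/800
P(+|D) = 88/100 = 22/25
P(+|D') = 8/100 = 2/25
P(+) = P(+|D)P(D) + P(+|D')P(D')
     = \frac{22}{25} × \frac{1}{800} + \frac{2}{25} × \frac{799}{800}
     = \frac{81}{1000}
P(D|+) = P(+|D)P(D)/P(+) = \frac{11}{810}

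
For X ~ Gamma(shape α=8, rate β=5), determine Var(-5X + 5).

For X ~ Gamma(shape α=8, rate β=5):
Var(X) = \frac{8}{25}
Var(-5X + 5) = (-5)² × Var(X) = 25 × \frac{8}{25} = 8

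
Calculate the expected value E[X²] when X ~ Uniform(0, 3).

Using the identity E[X²] = Var(X) + (E[X])²:
E[X] = \frac{3}{2}
Var(X) = \frac{3}{4}
E[X²] = \frac{3}{4} + (\frac{3}{2})²
= 3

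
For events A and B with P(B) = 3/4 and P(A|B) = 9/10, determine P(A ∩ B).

By definition, P(A|B) = P(A ∩ B) / P(B)
So P(A ∩ B) = P(A|B) × P(B)
= 9/10 × 3/4
= 27/40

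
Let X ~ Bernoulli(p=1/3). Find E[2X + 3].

For X ~ Bernoulli(p=1/3):
E[X] = \frac{1}{3}
E[2X + 3] = 2 × E[X] + 3 = \frac{11}{3}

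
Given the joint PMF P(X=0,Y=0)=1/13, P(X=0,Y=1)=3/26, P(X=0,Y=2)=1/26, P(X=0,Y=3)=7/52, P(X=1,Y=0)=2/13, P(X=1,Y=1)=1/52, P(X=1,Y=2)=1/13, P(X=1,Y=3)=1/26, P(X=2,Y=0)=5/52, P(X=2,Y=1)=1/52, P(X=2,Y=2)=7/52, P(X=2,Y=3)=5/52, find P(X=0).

P(X=0) = P(X=0,Y=0) + P(X=0,Y=1) + P(X=0,Y=2) + P(X=0,Y=3)
= 1/13 + 3/26 + 1/26 + 7/52
= 19/52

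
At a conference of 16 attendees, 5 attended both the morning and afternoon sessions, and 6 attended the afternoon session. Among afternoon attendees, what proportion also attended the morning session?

P(A ∩ B) = 5/16
P(B) = 6/16 = 3/8
P(A|B) = P(A ∩ B) / P(B) = (5/16) / (3/8) = 5/6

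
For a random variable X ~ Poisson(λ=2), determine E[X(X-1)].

E[X(X-1)] = E[X² - X] = E[X²] - E[X]
E[X] = 2
E[X²] = Var(X) + (E[X])² = 2 + (2)² = 6
E[X(X-1)] = 6 - 2 = 4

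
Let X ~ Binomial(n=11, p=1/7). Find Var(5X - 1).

For X ~ Binomial(n=11, p=1/7):
Var(X) = \frac{66}{49}
Var(5X - 1) = (5)² × Var(X) = 25 × \frac{66}{49} = \frac{1650}{49}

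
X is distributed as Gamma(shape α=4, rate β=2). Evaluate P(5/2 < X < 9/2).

P(5/2 < X < 9/2) = ∫_{5/2}^{9/2} f(x) dx
where f(x) = \frac{8 x^{3} e^{- 2 x}}{3}
= \frac{2 \left(-258 + 59 e^{4}\right)}{3 e^{9}}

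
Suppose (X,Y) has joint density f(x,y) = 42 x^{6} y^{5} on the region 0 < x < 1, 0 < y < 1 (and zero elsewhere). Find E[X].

E[X] = ∫_0^1 ∫_0^1 x × f(x,y) dy dx
= ∫_0^1 ∫_0^1 x × (42 x^{6} y^{5}) dy dx
= \frac{7}{8}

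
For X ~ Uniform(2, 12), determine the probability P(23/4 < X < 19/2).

P(23/4 < X < 19/2) = ∫_{23/4}^{19/2} f(x) dx
where f(x) = \frac{1}{10}
= \frac{3}{8}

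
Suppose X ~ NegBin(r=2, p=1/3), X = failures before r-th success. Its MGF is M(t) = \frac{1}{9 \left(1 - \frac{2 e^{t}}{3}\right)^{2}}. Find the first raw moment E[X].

To find E[X], compute M^(1)(0):
M^(1)(t) = \frac{4 e^{t}}{27 \left(1 - \frac{2 e^{t}}{3}\right)^{3}}
M^(1)(0) = 4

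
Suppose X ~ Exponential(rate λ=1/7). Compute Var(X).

For X ~ Exponential(rate λ=1/7):
Var(X) = 49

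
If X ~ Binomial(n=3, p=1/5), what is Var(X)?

For X ~ Binomial(n=3, p=1/5):
Var(X) = \frac{12}{25}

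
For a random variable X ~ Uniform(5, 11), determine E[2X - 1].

For X ~ Uniform(5, 11):
E[X] = 8
E[2X - 1] = 2 × E[X] - 1 = 15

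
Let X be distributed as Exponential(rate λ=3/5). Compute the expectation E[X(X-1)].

E[X(X-1)] = E[X² - X] = E[X²] - E[X]
E[X] = \frac{5}{3}
E[X²] = Var(X) + (E[X])² = \frac{25}{9} + (\frac{5}{3})² = \frac{50}{9}
E[X(X-1)] = \frac{50}{9} - \frac{5}{3} = \frac{35}{9}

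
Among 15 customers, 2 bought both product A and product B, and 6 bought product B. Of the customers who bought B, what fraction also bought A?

P(A ∩ B) = 2/15
P(B) = 6/15 = 2/5
P(A|B) = P(A ∩ B) / P(B) = (2/15) / (2/5) = 1/3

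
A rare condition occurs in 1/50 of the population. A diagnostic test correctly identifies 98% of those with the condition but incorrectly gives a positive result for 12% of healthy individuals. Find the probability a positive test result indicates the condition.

Let D = the rare event, + = positive/flagged.
P(D) = 1/50
P(+|D) = 98/100 = 49/50
P(+|D') = 12/100 = 3/25
P(+) = P(+|D)P(D) + P(+|D')P(D')
     = \frac{49}{50} × \frac{1}{50} + \frac{3}{25} × \frac{49}{50}
     = \frac{343}{2500}
P(D|+) = P(+|D)P(D)/P(+) = \frac{1}{7}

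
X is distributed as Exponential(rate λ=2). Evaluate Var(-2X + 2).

For X ~ Exponential(rate λ=2):
Var(X) = \frac{1}{4}
Var(-2X + 2) = (-2)² × Var(X) = 4 × \frac{1}{4} = 1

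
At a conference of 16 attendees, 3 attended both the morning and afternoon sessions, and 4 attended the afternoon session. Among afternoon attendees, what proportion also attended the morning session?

P(A ∩ B) = 3/16
P(B) = 4/16 = 1/4
P(A|B) = P(A ∩ B) / P(B) = (3/16) / (1/4) = 3/4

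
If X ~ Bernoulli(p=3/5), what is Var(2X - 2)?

For X ~ Bernoulli(p=3/5):
Var(X) = \frac{6}{25}
Var(2X - 2) = (2)² × Var(X) = 4 × \frac{6}{25} = \frac{24}{25}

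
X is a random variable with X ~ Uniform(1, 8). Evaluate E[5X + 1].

For X ~ Uniform(1, 8):
E[X] = \frac{9}{2}
E[5X + 1] = 5 × E[X] + 1 = \frac{47}{2}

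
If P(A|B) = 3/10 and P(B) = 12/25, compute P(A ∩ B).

By definition, P(A|B) = P(A ∩ B) / P(B)
So P(A ∩ B) = P(A|B) × P(B)
= 3/10 × 12/25
= 18/125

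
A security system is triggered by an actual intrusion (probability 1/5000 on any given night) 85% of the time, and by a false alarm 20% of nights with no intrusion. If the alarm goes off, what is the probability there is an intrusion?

Let D = the rare event, + = positive/flagged.
P(D) = 1/5000
P(+|D) = 85/100 = 17/20
P(+|D') = 20/100 = 1/5
P(+) = P(+|D)P(D) + P(+|D')P(D')
     = \frac{17}{20} × \frac{1}{5000} + \frac{1}{5} × \frac{4999}{5000}
     = \frac{20013}{100000}
P(D|+) = P(+|D)P(D)/P(+) = \frac{17}{20013}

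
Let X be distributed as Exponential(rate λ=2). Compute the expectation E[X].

For X ~ Exponential(rate λ=2), the expected value is:
E[X] = \frac{1}{2}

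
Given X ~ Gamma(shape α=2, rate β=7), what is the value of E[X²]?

Using the identity E[X²] = Var(X) + (E[X])²:
E[X] = \frac{2}{7}
Var(X) = \frac{2}{49}
E[X²] = \frac{2}{49} + (\frac{2}{7})²
= \frac{6}{49}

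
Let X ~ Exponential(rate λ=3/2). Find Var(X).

For X ~ Exponential(rate λ=3/2):
Var(X) = \frac{4}{9}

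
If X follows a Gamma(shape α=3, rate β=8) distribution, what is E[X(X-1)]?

E[X(X-1)] = E[X² - X] = E[X²] - E[X]
E[X] = \frac{3}{8}
E[X²] = Var(X) + (E[X])² = \frac{3}{64} + (\frac{3}{8})² = \frac{3}{16}
E[X(X-1)] = \frac{3}{16} - \frac{3}{8} = - \frac{3}{16}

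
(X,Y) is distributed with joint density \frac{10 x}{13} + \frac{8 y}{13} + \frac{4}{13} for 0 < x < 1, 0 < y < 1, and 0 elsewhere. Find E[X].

E[X] = ∫_0^1 ∫_0^1 x × f(x,y) dy dx
= ∫_0^1 ∫_0^1 x × (\frac{10 x}{13} + \frac{8 y}{13} + \frac{4}{13}) dy dx
= \frac{22}{39}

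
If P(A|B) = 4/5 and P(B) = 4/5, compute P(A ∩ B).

By definition, P(A|B) = P(A ∩ B) / P(B)
So P(A ∩ B) = P(A|B) × P(B)
= 4/5 × 4/5
= 16/25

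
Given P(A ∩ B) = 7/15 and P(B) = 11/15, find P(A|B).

P(A|B) = P(A ∩ B) / P(B)
= (7/15) / (11/15)
= 7/11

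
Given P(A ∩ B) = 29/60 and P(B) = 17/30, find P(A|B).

P(A|B) = P(A ∩ B) / P(B)
= (29/60) / (17/30)
= 29/34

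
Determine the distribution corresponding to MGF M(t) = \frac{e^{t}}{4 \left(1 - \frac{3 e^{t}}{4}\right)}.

The MGF M(t) = \frac{e^{t}}{4 \left(1 - \frac{3 e^{t}}{4}\right)} is the standard form for the Geometric distribution.
Comparing with the known MGF formula identifies: Geometric(p=1/4), X = trial number of first success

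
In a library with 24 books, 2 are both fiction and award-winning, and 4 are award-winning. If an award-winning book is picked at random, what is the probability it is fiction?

P(A ∩ B) = 2/24 = 1/12
P(B) = 4/24 = 1/6
P(A|B) = P(A ∩ B) / P(B) = (1/12) / (1/6) = 1/2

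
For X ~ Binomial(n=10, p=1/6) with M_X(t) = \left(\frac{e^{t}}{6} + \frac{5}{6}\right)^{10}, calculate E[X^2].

To find E[X^2], compute M^(2)(0):
M^(1)(t) = \frac{5 \left(\frac{e^{t}}{6} + \frac{5}{6}\right)^{9} e^{t}}{3}
M^(2)(t) = \frac{5 \left(\frac{e^{t}}{6} + \frac{5}{6}\right)^{9} e^{t}}{3} + \frac{5 \left(\frac{e^{t}}{6} + \frac{5}{6}\right)^{8} e^{2 t}}{2}
M^(2)(0) = \frac{25}{6}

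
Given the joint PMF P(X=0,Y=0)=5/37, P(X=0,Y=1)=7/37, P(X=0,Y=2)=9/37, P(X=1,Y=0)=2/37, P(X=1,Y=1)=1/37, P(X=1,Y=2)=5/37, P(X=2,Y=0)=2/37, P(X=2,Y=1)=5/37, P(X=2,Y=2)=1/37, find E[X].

First find marginal of X:
P(X=0) = 21/37
P(X=1) = 8/37
P(X=2) = 8/37
E[X] = 0 × 21/37 + 1 × 8/37 + 2 × 8/37 = 24/37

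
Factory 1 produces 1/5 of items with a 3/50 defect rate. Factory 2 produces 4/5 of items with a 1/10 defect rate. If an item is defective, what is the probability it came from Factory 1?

Using Bayes' theorem:
P(F1) = 1/5, P(D|F1) = 3/50
P(F2) = 4/5, P(D|F2) = 1/10
P(D) = P(D|F1)P(F1) + P(D|F2)P(F2)
     = \frac{23}{250}
P(F1|D) = P(D|F1)P(F1) / P(D)
= \frac{3}{23}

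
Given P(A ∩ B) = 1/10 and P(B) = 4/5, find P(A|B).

P(A|B) = P(A ∩ B) / P(B)
= (1/10) / (4/5)
= 1/8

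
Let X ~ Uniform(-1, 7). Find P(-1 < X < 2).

P(-1 < X < 2) = ∫_{-1}^{2} f(x) dx
where f(x) = \frac{1}{8}
= \frac{3}{8}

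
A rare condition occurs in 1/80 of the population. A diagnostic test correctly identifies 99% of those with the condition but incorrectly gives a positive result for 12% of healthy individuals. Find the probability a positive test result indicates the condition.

Let D = the rare event, + = positive/flagged.
P(D) = 1/80
P(+|D) = 99/100
P(+|D') = 12/100 = 3/25
P(+) = P(+|D)P(D) + P(+|D')P(D')
     = \frac{99}{100} × \frac{1}{80} + \frac{3}{25} × \frac{79}{80}
     = \frac{1047}{8000}
P(D|+) = P(+|D)P(D)/P(+) = \frac{33}{349}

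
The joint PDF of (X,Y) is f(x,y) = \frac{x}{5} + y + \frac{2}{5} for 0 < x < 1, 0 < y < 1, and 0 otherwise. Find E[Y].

E[Y] = ∫_0^1 ∫_0^1 y × f(x,y) dx dy
= \frac{7}{12}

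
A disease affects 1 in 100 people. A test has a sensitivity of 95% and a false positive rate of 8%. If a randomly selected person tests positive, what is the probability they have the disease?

Let D = the rare event, + = positive/flagged.
P(D) = 1/100
P(+|D) = 95/100 = 19/20
P(+|D') = 8/100 = 2/25
P(+) = P(+|D)P(D) + P(+|D')P(D')
     = \frac{19}{20} × \frac{1}{100} + \frac{2}{25} × \frac{99}{100}
     = \frac{887}{10000}
P(D|+) = P(+|D)P(D)/P(+) = \frac{95}{887}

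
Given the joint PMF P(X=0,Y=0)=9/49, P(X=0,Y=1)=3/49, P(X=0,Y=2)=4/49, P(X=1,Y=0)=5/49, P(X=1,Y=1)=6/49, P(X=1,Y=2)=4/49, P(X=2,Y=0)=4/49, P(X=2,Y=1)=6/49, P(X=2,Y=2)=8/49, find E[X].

First find marginal of X:
P(X=0) = 16/49
P(X=1) = 15/49
P(X=2) = 18/49
E[X] = 0 × 16/49 + 1 × 15/49 + 2 × 18/49 = 51/49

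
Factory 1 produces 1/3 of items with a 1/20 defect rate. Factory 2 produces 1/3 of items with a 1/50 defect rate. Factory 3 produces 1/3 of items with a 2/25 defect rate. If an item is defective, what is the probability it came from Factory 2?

Using Bayes' theorem:
P(F1) = 1/3, P(D|F1) = 1/20
P(F2) = 1/3, P(D|F2) = 1/50
P(F3) = 1/3, P(D|F3) = 2/25
P(D) = P(D|F1)P(F1) + P(D|F2)P(F2) + P(D|F3)P(F3)
     = \frac{1}{20}
P(F2|D) = P(D|F2)P(F2) / P(D)
= \frac{2}{15}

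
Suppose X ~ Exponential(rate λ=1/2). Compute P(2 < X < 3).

P(2 < X < 3) = ∫_{2}^{3} f(x) dx
where f(x) = \frac{e^{- \frac{x}{2}}}{2}
= - \frac{1}{e^{\frac{3}{2}}} + e^{-1}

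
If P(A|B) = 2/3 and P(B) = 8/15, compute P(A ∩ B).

By definition, P(A|B) = P(A ∩ B) / P(B)
So P(A ∩ B) = P(A|B) × P(B)
= 2/3 × 8/15
= 16/45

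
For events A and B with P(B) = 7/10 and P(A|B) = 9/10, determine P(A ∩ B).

By definition, P(A|B) = P(A ∩ B) / P(B)
So P(A ∩ B) = P(A|B) × P(B)
= 9/10 × 7/10
= 63/100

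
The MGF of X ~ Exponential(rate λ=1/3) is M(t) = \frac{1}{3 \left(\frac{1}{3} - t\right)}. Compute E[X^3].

To find E[X^3], compute M^(3)(0):
M^(1)(t) = \frac{1}{3 \left(\frac{1}{3} - t\right)^{2}}
M^(2)(t) = \frac{2}{3 \left(\frac{1}{3} - t\right)^{3}}
M^(3)(t) = \frac{2}{\left(\frac{1}{3} - t\right)^{4}}
M^(3)(0) = 162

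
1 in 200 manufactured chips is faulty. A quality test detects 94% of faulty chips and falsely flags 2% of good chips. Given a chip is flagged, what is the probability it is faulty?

Let D = the rare event, + = positive/flagged.
P(D) = 1/200
P(+|D) = 94/100 = 47/50
P(+|D') = 2/100 = 1/50
P(+) = P(+|D)P(D) + P(+|D')P(D')
     = \frac{47}{50} × \frac{1}{200} + \frac{1}{50} × \frac{199}{200}
     = \frac{123}{5000}
P(D|+) = P(+|D)P(D)/P(+) = \frac{47}{246}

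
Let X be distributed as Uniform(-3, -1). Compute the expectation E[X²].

Using the identity E[X²] = Var(X) + (E[X])²:
E[X] = -2
Var(X) = \frac{1}{3}
E[X²] = \frac{1}{3} + (-2)²
= \frac{13}{3}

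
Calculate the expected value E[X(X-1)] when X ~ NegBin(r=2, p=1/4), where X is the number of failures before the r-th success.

E[X(X-1)] = E[X² - X] = E[X²] - E[X]
E[X] = 6
E[X²] = Var(X) + (E[X])² = 24 + (6)² = 60
E[X(X-1)] = 60 - 6 = 54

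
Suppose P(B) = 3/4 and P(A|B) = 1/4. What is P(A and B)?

By definition, P(A|B) = P(A ∩ B) / P(B)
So P(A ∩ B) = P(A|B) × P(B)
= 1/4 × 3/4
= 3/16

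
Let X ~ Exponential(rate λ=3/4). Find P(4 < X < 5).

P(4 < X < 5) = ∫_{4}^{5} f(x) dx
where f(x) = \frac{3 e^{- \frac{3 x}{4}}}{4}
= - \frac{1}{e^{\frac{15}{4}}} + e^{-3}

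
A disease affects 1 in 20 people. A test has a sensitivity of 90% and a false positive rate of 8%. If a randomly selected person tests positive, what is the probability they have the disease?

Let D = the rare event, + = positive/flagged.
P(D) = 1/20
P(+|D) = 90/100 = 9/10
P(+|D') = 8/100 = 2/25
P(+) = P(+|D)P(D) + P(+|D')P(D')
     = \frac{9}{10} × \frac{1}{20} + \frac{2}{25} × \frac{19}{20}
     = \frac{121}{1000}
P(D|+) = P(+|D)P(D)/P(+) = \frac{45}{121}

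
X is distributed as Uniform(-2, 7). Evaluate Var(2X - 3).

For X ~ Uniform(-2, 7):
Var(X) = \frac{27}{4}
Var(2X - 3) = (2)² × Var(X) = 4 × \frac{27}{4} = 27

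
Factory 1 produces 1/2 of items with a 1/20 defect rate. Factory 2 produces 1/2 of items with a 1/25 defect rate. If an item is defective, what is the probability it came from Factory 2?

Using Bayes' theorem:
P(F1) = 1/2, P(D|F1) = 1/20
P(F2) = 1/2, P(D|F2) = 1/25
P(D) = P(D|F1)P(F1) + P(D|F2)P(F2)
     = \frac{9}{200}
P(F2|D) = P(D|F2)P(F2) / P(D)
= \frac{4}{9}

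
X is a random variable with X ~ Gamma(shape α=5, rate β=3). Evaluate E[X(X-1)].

E[X(X-1)] = E[X² - X] = E[X²] - E[X]
E[X] = \frac{5}{3}
E[X²] = Var(X) + (E[X])² = \frac{5}{9} + (\frac{5}{3})² = \frac{10}{3}
E[X(X-1)] = \frac{10}{3} - \frac{5}{3} = \frac{5}{3}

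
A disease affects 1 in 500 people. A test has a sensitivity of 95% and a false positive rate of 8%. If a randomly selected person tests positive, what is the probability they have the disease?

Let D = the rare event, + = positive/flagged.
P(D) = 1/500
P(+|D) = 95/100 = 19/20
P(+|D') = 8/100 = 2/25
P(+) = P(+|D)P(D) + P(+|D')P(D')
     = \frac{19}{20} × \frac{1}{500} + \frac{2}{25} × \frac{499}{500}
     = \frac{4087}{50000}
P(D|+) = P(+|D)P(D)/P(+) = \frac{95}{4087}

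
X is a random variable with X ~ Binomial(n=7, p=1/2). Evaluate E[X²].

Using the identity E[X²] = Var(X) + (E[X])²:
E[X] = \frac{7}{2}
Var(X) = \frac{7}{4}
E[X²] = \frac{7}{4} + (\frac{7}{2})²
= 14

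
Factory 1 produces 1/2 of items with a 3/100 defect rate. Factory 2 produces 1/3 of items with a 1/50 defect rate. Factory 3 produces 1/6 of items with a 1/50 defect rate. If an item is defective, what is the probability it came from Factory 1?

Using Bayes' theorem:
P(F1) = 1/2, P(D|F1) = 3/100
P(F2) = 1/3, P(D|F2) = 1/50
P(F3) = 1/6, P(D|F3) = 1/50
P(D) = P(D|F1)P(F1) + P(D|F2)P(F2) + P(D|F3)P(F3)
     = \frac{1}{40}
P(F1|D) = P(D|F1)P(F1) / P(D)
= \frac{3}{5}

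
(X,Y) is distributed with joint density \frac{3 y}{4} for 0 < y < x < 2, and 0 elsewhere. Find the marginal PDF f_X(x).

f_X(x) = ∫_0^x \frac{3 y}{4} dy = \frac{3 x^{2}}{8}
for 0 < x < 2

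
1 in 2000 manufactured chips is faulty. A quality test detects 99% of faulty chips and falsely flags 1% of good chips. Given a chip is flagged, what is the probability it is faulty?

Let D = the rare event, + = positive/flagged.
P(D) = 1/2000
P(+|D) = 99/100
P(+|D') = 1/100
P(+) = P(+|D)P(D) + P(+|D')P(D')
     = \frac{99}{100} × \frac{1}{2000} + \frac{1}{100} × \frac{1999}{2000}
     = \frac{1049}{100000}
P(D|+) = P(+|D)P(D)/P(+) = \frac{99}{2098}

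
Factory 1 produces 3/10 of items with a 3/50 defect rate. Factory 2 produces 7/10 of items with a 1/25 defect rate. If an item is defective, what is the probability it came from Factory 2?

Using Bayes' theorem:
P(F1) = 3/10, P(D|F1) = 3/50
P(F2) = 7/10, P(D|F2) = 1/25
P(D) = P(D|F1)P(F1) + P(D|F2)P(F2)
     = \frac{23}{500}
P(F2|D) = P(D|F2)P(F2) / P(D)
= \frac{14}{23}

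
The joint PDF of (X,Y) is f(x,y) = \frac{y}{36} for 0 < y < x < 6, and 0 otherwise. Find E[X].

f_X(x) = ∫_0^x \frac{y}{36} dy = \frac{x^{2}}{72}
E[X] = ∫_0^6 x × (\frac{x^{2}}{72}) dx = \frac{9}{2}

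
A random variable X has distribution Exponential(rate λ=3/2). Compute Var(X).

For X ~ Exponential(rate λ=3/2):
Var(X) = \frac{4}{9}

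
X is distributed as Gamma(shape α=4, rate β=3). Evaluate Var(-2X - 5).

For X ~ Gamma(shape α=4, rate β=3):
Var(X) = \frac{4}{9}
Var(-2X - 5) = (-2)² × Var(X) = 4 × \frac{4}{9} = \frac{16}{9}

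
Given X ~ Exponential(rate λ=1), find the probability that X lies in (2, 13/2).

P(2 < X < 13/2) = ∫_{2}^{13/2} f(x) dx
where f(x) = e^{- x}
= - \frac{1}{e^{\frac{13}{2}}} + e^{-2}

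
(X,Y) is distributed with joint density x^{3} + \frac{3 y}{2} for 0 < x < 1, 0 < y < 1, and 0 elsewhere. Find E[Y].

E[Y] = ∫_0^1 ∫_0^1 y × f(x,y) dx dy
= \frac{5}{8}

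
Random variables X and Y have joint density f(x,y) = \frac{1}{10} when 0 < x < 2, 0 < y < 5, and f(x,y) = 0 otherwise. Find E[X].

f_X(x) = ∫_0^5 \frac{1}{10} dy = \frac{1}{2}
E[X] = ∫_0^2 x × (\frac{1}{2}) dx = 1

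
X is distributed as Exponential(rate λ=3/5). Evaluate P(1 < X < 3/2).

P(1 < X < 3/2) = ∫_{1}^{3/2} f(x) dx
where f(x) = \frac{3 e^{- \frac{3 x}{5}}}{5}
= - \frac{1}{e^{\frac{9}{10}}} + e^{- \frac{3}{5}}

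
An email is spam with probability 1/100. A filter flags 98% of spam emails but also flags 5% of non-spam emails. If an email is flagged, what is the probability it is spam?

Let D = the rare event, + = positive/flagged.
P(D) = 1/100
P(+|D) = 98/100 = 49/50
P(+|D') = 5/100 = 1/20
P(+) = P(+|D)P(D) + P(+|D')P(D')
     = \frac{49}{50} × \frac{1}{100} + \frac{1}{20} × \frac{99}{100}
     = \frac{593}{10000}
P(D|+) = P(+|D)P(D)/P(+) = \frac{98}{593}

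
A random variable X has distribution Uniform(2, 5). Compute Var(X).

For X ~ Uniform(2, 5):
Var(X) = \frac{3}{4}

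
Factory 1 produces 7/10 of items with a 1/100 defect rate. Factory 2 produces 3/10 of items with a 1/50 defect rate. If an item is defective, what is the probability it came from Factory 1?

Using Bayes' theorem:
P(F1) = 7/10, P(D|F1) = 1/100
P(F2) = 3/10, P(D|F2) = 1/50
P(D) = P(D|F1)P(F1) + P(D|F2)P(F2)
     = \frac{13}{1000}
P(F1|D) = P(D|F1)P(F1) / P(D)
= \frac{7}{13}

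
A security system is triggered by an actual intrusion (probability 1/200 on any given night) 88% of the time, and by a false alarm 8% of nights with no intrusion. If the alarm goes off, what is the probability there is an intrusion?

Let D = the rare event, + = positive/flagged.
P(D) = 1/200
P(+|D) = 88/100 = 22/25
P(+|D') = 8/100 = 2/25
P(+) = P(+|D)P(D) + P(+|D')P(D')
     = \frac{22}{25} × \frac{1}{200} + \frac{2}{25} × \frac{199}{200}
     = \frac{21}{250}
P(D|+) = P(+|D)P(D)/P(+) = \frac{11}{210}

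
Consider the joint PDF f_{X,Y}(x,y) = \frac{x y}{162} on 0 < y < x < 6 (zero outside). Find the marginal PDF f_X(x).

f_X(x) = ∫_0^x \frac{x y}{162} dy = \frac{x^{3}}{324}
for 0 < x < 6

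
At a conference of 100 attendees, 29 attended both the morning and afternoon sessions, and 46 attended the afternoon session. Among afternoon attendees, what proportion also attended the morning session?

P(A ∩ B) = 29/100
P(B) = 46/100 = 23/50
P(A|B) = P(A ∩ B) / P(B) = (29/100) / (23/50) = 29/46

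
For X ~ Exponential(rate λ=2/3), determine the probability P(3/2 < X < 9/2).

P(3/2 < X < 9/2) = ∫_{3/2}^{9/2} f(x) dx
where f(x) = \frac{2 e^{- \frac{2 x}{3}}}{3}
= - \frac{1 - e^{2}}{e^{3}}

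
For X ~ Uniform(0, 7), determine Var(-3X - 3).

For X ~ Uniform(0, 7):
Var(X) = \frac{49}{12}
Var(-3X - 3) = (-3)² × Var(X) = 9 × \frac{49}{12} = \frac{147}{4}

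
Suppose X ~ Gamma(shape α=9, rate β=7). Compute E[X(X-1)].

E[X(X-1)] = E[X² - X] = E[X²] - E[X]
E[X] = \frac{9}{7}
E[X²] = Var(X) + (E[X])² = \frac{9}{49} + (\frac{9}{7})² = \frac{90}{49}
E[X(X-1)] = \frac{90}{49} - \frac{9}{7} = \frac{27}{49}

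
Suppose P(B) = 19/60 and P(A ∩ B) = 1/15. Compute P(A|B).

P(A|B) = P(A ∩ B) / P(B)
= (1/15) / (19/60)
= 4/19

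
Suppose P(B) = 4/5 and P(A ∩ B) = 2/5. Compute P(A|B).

P(A|B) = P(A ∩ B) / P(B)
= (2/5) / (4/5)
= 1/2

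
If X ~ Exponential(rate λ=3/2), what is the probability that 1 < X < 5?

P(1 < X < 5) = ∫_{1}^{5} f(x) dx
where f(x) = \frac{3 e^{- \frac{3 x}{2}}}{2}
= - \frac{1 - e^{6}}{e^{\frac{15}{2}}}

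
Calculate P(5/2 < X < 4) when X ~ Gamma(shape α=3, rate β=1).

P(5/2 < X < 4) = ∫_{5/2}^{4} f(x) dx
where f(x) = \frac{x^{2} e^{- x}}{2}
= - \frac{13}{e^{4}} + \frac{53}{8 e^{\frac{5}{2}}}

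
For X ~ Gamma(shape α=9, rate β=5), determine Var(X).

For X ~ Gamma(shape α=9, rate β=5):
Var(X) = \frac{9}{25}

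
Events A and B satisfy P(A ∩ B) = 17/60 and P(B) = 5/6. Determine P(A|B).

P(A|B) = P(A ∩ B) / P(B)
= (17/60) / (5/6)
= 17/50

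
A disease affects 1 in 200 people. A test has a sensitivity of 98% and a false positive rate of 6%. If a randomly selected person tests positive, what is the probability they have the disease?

Let D = the rare event, + = positive/flagged.
P(D) = 1/200
P(+|D) = 98/100 = 49/50
P(+|D') = 6/100 = 3/50
P(+) = P(+|D)P(D) + P(+|D')P(D')
     = \frac{49}{50} × \frac{1}{200} + \frac{3}{50} × \frac{199}{200}
     = \frac{323}{5000}
P(D|+) = P(+|D)P(D)/P(+) = \frac{49}{646}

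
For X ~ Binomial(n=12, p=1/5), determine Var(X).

For X ~ Binomial(n=12, p=1/5):
Var(X) = \frac{48}{25}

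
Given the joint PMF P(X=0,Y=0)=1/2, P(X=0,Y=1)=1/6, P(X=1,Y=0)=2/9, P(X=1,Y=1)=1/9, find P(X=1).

P(X=1) = P(X=1,Y=0) + P(X=1,Y=1)
= 2/9 + 1/9
= 1/3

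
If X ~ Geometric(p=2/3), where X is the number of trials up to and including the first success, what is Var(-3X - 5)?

For X ~ Geometric(p=2/3), where X is the number of trials up to and including the first success:
Var(X) = \frac{3}{4}
Var(-3X - 5) = (-3)² × Var(X) = 9 × \frac{3}{4} = \frac{27}{4}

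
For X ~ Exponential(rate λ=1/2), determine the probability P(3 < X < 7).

P(3 < X < 7) = ∫_{3}^{7} f(x) dx
where f(x) = \frac{e^{- \frac{x}{2}}}{2}
= - \frac{1 - e^{2}}{e^{\frac{7}{2}}}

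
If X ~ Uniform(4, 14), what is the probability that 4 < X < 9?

P(4 < X < 9) = ∫_{4}^{9} f(x) dx
where f(x) = \frac{1}{10}
= \frac{1}{2}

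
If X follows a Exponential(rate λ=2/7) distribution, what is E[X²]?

Using the identity E[X²] = Var(X) + (E[X])²:
E[X] = \frac{7}{2}
Var(X) = \frac{49}{4}
E[X²] = \frac{49}{4} + (\frac{7}{2})²
= \frac{49}{2}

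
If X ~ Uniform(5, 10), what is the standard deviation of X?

For X ~ Uniform(5, 10):
Var(X) = \frac{25}{12}
SD(X) = √(Var(X)) = √(\frac{25}{12}) = \frac{5 \sqrt{3}}{6}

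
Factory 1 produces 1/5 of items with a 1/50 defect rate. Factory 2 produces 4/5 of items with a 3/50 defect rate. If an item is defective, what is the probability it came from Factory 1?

Using Bayes' theorem:
P(F1) = 1/5, P(D|F1) = 1/50
P(F2) = 4/5, P(D|F2) = 3/50
P(D) = P(D|F1)P(F1) + P(D|F2)P(F2)
     = \frac{13}{250}
P(F1|D) = P(D|F1)P(F1) / P(D)
= \frac{1}{13}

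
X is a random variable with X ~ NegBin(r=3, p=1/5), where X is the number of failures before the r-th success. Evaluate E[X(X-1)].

E[X(X-1)] = E[X² - X] = E[X²] - E[X]
E[X] = 12
E[X²] = Var(X) + (E[X])² = 60 + (12)² = 204
E[X(X-1)] = 204 - 12 = 192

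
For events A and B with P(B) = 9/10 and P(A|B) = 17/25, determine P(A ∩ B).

By definition, P(A|B) = P(A ∩ B) / P(B)
So P(A ∩ B) = P(A|B) × P(B)
= 17/25 × 9/10
= 153/250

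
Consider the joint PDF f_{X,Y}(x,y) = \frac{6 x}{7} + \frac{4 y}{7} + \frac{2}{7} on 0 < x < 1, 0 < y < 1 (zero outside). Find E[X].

E[X] = ∫_0^1 ∫_0^1 x × f(x,y) dy dx
= ∫_0^1 ∫_0^1 x × (\frac{6 x}{7} + \frac{4 y}{7} + \frac{2}{7}) dy dx
= \frac{4}{7}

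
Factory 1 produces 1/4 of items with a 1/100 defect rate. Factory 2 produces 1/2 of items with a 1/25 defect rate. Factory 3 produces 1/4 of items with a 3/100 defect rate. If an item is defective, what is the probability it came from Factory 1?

Using Bayes' theorem:
P(F1) = 1/4, P(D|F1) = 1/100
P(F2) = 1/2, P(D|F2) = 1/25
P(F3) = 1/4, P(D|F3) = 3/100
P(D) = P(D|F1)P(F1) + P(D|F2)P(F2) + P(D|F3)P(F3)
     = \frac{3}{100}
P(F1|D) = P(D|F1)P(F1) / P(D)
= \frac{1}{12}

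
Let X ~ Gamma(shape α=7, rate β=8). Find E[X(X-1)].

E[X(X-1)] = E[X² - X] = E[X²] - E[X]
E[X] = \frac{7}{8}
E[X²] = Var(X) + (E[X])² = \frac{7}{64} + (\frac{7}{8})² = \frac{7}{8}
E[X(X-1)] = \frac{7}{8} - \frac{7}{8} = 0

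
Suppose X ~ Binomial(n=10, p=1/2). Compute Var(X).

For X ~ Binomial(n=10, p=1/2):
Var(X) = \frac{5}{2}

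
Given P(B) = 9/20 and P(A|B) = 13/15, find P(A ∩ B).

By definition, P(A|B) = P(A ∩ B) / P(B)
So P(A ∩ B) = P(A|B) × P(B)
= 13/15 × 9/20
= 39/100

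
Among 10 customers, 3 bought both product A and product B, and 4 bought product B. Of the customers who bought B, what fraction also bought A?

P(A ∩ B) = 3/10
P(B) = 4/10 = 2/5
P(A|B) = P(A ∩ B) / P(B) = (3/10) / (2/5) = 3/4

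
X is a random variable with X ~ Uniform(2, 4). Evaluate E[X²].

Using the identity E[X²] = Var(X) + (E[X])²:
E[X] = 3
Var(X) = \frac{1}{3}
E[X²] = \frac{1}{3} + (3)²
= \frac{28}{3}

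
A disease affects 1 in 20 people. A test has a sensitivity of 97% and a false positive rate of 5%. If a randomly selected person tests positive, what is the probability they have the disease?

Let D = the rare event, + = positive/flagged.
P(D) = 1/20
P(+|D) = 97/100
P(+|D') = 5/100 = 1/20
P(+) = P(+|D)P(D) + P(+|D')P(D')
     = \frac{97}{100} × \frac{1}{20} + \frac{1}{20} × \frac{19}{20}
     = \frac{12}{125}
P(D|+) = P(+|D)P(D)/P(+) = \frac{97}{192}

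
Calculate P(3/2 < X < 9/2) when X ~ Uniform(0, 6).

P(3/2 < X < 9/2) = ∫_{3/2}^{9/2} f(x) dx
where f(x) = \frac{1}{6}
= \frac{1}{2}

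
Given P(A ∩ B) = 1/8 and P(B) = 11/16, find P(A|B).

P(A|B) = P(A ∩ B) / P(B)
= (1/8) / (11/16)
= 2/11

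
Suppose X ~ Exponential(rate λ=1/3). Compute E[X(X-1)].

E[X(X-1)] = E[X² - X] = E[X²] - E[X]
E[X] = 3
E[X²] = Var(X) + (E[X])² = 9 + (3)² = 18
E[X(X-1)] = 18 - 3 = 15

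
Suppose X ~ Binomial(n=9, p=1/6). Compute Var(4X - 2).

For X ~ Binomial(n=9, p=1/6):
Var(X) = \frac{5}{4}
Var(4X - 2) = (4)² × Var(X) = 16 × \frac{5}{4} = 20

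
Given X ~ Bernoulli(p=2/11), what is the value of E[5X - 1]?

For X ~ Bernoulli(p=2/11):
E[X] = \frac{2}{11}
E[5X - 1] = 5 × E[X] - 1 = - \frac{1}{11}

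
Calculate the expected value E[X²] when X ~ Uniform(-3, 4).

Using the identity E[X²] = Var(X) + (E[X])²:
E[X] = \frac{1}{2}
Var(X) = \frac{49}{12}
E[X²] = \frac{49}{12} + (\frac{1}{2})²
= \frac{13}{3}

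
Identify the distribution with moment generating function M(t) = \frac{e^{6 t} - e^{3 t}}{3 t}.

The MGF M(t) = \frac{e^{6 t} - e^{3 t}}{3 t} is the standard form for the Uniform distribution.
Comparing with the known MGF formula identifies: Uniform(3, 6)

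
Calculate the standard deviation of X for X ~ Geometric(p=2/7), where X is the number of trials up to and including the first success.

For X ~ Geometric(p=2/7), where X is the number of trials up to and including the first success:
Var(X) = \frac{35}{4}
SD(X) = √(Var(X)) = √(\frac{35}{4}) = \frac{\sqrt{35}}{2}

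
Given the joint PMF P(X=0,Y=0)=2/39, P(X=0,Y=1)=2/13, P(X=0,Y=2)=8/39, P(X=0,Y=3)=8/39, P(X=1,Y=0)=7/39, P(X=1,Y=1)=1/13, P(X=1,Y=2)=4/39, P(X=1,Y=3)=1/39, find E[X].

First find marginal of X:
P(X=0) = 8/13
P(X=1) = 5/13
E[X] = 0 × 8/13 + 1 × 5/13 = 5/13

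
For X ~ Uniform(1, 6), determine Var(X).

For X ~ Uniform(1, 6):
Var(X) = \frac{25}{12}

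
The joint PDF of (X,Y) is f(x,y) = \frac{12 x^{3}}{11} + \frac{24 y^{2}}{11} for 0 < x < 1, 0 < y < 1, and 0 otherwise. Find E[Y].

E[Y] = ∫_0^1 ∫_0^1 y × f(x,y) dx dy
= \frac{15}{22}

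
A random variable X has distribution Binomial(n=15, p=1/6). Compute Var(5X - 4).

For X ~ Binomial(n=15, p=1/6):
Var(X) = \frac{25}{12}
Var(5X - 4) = (5)² × Var(X) = 25 × \frac{25}{12} = \frac{625}{12}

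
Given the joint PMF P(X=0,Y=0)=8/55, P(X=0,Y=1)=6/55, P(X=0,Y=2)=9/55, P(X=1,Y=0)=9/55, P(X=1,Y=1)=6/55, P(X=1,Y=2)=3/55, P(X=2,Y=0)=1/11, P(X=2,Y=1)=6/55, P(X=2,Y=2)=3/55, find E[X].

First find marginal of X:
P(X=0) = 23/55
P(X=1) = 18/55
P(X=2) = 14/55
E[X] = 0 × 23/55 + 1 × 18/55 + 2 × 14/55 = 46/55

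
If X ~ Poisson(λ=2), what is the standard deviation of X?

For X ~ Poisson(λ=2):
Var(X) = 2
SD(X) = √(Var(X)) = √(2) = \sqrt{2}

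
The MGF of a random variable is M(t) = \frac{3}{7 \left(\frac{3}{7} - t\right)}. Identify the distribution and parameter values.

The MGF M(t) = \frac{3}{7 \left(\frac{3}{7} - t\right)} is the standard form for the Exponential distribution.
Comparing with the known MGF formula identifies: Exponential(rate λ=3/7)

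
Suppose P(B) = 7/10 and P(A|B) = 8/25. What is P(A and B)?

By definition, P(A|B) = P(A ∩ B) / P(B)
So P(A ∩ B) = P(A|B) × P(B)
= 8/25 × 7/10
= 28/125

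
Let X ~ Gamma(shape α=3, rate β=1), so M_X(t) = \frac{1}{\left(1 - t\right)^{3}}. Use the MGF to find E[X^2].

To find E[X^2], compute M^(2)(0):
M^(1)(t) = \frac{3}{\left(1 - t\right)^{4}}
M^(2)(t) = \frac{12}{\left(1 - t\right)^{5}}
M^(2)(0) = 12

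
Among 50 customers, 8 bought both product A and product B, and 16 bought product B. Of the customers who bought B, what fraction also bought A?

P(A ∩ B) = 8/50 = 4/25
P(B) = 16/50 = 8/25
P(A|B) = P(A ∩ B) / P(B) = (4/25) / (8/25) = 1/2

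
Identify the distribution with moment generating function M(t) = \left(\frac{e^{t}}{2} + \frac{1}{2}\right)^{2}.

The MGF M(t) = \left(\frac{e^{t}}{2} + \frac{1}{2}\right)^{2} is the standard form for the Binomial distribution.
Comparing with the known MGF formula identifies: Binomial(n=2, p=1/2)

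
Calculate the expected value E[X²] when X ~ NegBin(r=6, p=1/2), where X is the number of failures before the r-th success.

Using the identity E[X²] = Var(X) + (E[X])²:
E[X] = 6
Var(X) = 12
E[X²] = 12 + (6)²
= 48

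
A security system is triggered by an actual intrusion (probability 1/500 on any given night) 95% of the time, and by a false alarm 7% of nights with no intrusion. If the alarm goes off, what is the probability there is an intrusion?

Let D = the rare event, + = positive/flagged.
P(D) = 1/500
P(+|D) = 95/100 = 19/20
P(+|D') = 7/100
P(+) = P(+|D)P(D) + P(+|D')P(D')
     = \frac{19}{20} × \frac{1}{500} + \frac{7}{100} × \frac{499}{500}
     = \frac{897}{12500}
P(D|+) = P(+|D)P(D)/P(+) = \frac{95}{3588}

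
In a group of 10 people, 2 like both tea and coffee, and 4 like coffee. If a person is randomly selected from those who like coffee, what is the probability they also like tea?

P(A ∩ B) = 2/10 = 1/5
P(B) = 4/10 = 2/5
P(A|B) = P(A ∩ B) / P(B) = (1/5) / (2/5) = 1/2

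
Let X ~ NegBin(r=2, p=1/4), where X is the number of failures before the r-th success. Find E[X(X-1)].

E[X(X-1)] = E[X² - X] = E[X²] - E[X]
E[X] = 6
E[X²] = Var(X) + (E[X])² = 24 + (6)² = 60
E[X(X-1)] = 60 - 6 = 54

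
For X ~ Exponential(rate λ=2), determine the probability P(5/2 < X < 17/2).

P(5/2 < X < 17/2) = ∫_{5/2}^{17/2} f(x) dx
where f(x) = 2 e^{- 2 x}
= - \frac{1 - e^{12}}{e^{17}}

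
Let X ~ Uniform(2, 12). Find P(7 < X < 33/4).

P(7 < X < 33/4) = ∫_{7}^{33/4} f(x) dx
where f(x) = \frac{1}{10}
= \frac{1}{8}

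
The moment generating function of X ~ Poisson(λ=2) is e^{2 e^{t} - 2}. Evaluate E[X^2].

To find E[X^2], compute M^(2)(0):
M^(1)(t) = 2 e^{t} e^{2 e^{t} - 2}
M^(2)(t) = 4 e^{2 t} e^{2 e^{t} - 2} + 2 e^{t} e^{2 e^{t} - 2}
M^(2)(0) = 6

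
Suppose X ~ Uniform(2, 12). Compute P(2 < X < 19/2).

P(2 < X < 19/2) = ∫_{2}^{19/2} f(x) dx
where f(x) = \frac{1}{10}
= \frac{3}{4}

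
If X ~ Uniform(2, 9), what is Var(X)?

For X ~ Uniform(2, 9):
Var(X) = \frac{49}{12}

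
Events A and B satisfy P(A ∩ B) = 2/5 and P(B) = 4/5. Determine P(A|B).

P(A|B) = P(A ∩ B) / P(B)
= (2/5) / (4/5)
= 1/2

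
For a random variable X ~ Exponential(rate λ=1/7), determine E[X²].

Using the identity E[X²] = Var(X) + (E[X])²:
E[X] = 7
Var(X) = 49
E[X²] = 49 + (7)²
= 98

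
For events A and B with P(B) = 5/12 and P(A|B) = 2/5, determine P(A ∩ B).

By definition, P(A|B) = P(A ∩ B) / P(B)
So P(A ∩ B) = P(A|B) × P(B)
= 2/5 × 5/12
= 1/6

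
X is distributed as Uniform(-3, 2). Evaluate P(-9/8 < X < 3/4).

P(-9/8 < X < 3/4) = ∫_{-9/8}^{3/4} f(x) dx
where f(x) = \frac{1}{5}
= \frac{3}{8}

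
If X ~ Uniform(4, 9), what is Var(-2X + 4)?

For X ~ Uniform(4, 9):
Var(X) = \frac{25}{12}
Var(-2X + 4) = (-2)² × Var(X) = 4 × \frac{25}{12} = \frac{25}{3}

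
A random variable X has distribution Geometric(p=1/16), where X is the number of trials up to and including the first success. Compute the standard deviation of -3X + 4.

For X ~ Geometric(p=1/16), where X is the number of trials up to and including the first success:
Var(X) = 240
SD(X) = √(Var(X)) = √(240) = 4 \sqrt{15}
SD(-3X + 4) = |-3| × SD(X) = 3 × 4 \sqrt{15} = 12 \sqrt{15}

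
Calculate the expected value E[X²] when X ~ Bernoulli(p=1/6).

Using the identity E[X²] = Var(X) + (E[X])²:
E[X] = \frac{1}{6}
Var(X) = \frac{5}{36}
E[X²] = \frac{5}{36} + (\frac{1}{6})²
= \frac{1}{6}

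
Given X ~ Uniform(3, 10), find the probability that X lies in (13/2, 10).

P(13/2 < X < 10) = ∫_{13/2}^{10} f(x) dx
where f(x) = \frac{1}{7}
= \frac{1}{2}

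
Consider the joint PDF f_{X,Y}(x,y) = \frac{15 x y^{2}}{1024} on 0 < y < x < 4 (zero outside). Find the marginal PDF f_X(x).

f_X(x) = ∫_0^x \frac{15 x y^{2}}{1024} dy = \frac{5 x^{4}}{1024}
for 0 < x < 4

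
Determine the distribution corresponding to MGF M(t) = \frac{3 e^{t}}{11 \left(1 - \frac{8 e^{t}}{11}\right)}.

The MGF M(t) = \frac{3 e^{t}}{11 \left(1 - \frac{8 e^{t}}{11}\right)} is the standard form for the Geometric distribution.
Comparing with the known MGF formula identifies: Geometric(p=3/11), X = trial number of first success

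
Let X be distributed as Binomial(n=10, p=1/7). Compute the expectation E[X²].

Using the identity E[X²] = Var(X) + (E[X])²:
E[X] = \frac{10}{7}
Var(X) = \frac{60}{49}
E[X²] = \frac{60}{49} + (\frac{10}{7})²
= \frac{160}{49}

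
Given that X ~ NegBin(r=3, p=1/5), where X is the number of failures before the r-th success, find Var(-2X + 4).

For X ~ NegBin(r=3, p=1/5), where X is the number of failures before the r-th success:
Var(X) = 60
Var(-2X + 4) = (-2)² × Var(X) = 4 × 60 = 240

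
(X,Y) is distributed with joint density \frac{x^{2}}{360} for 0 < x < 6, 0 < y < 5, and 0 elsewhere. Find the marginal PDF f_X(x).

f_X(x) = ∫_0^5 f(x,y) dy
= ∫_0^5 \frac{x^{2}}{360} dy
= \frac{x^{2}}{72} for 0 < x < 6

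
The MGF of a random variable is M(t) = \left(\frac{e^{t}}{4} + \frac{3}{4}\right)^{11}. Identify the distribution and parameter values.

The MGF M(t) = \left(\frac{e^{t}}{4} + \frac{3}{4}\right)^{11} is the standard form for the Binomial distribution.
Comparing with the known MGF formula identifies: Binomial(n=11, p=1/4)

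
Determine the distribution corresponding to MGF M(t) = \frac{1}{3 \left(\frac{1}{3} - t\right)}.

The MGF M(t) = \frac{1}{3 \left(\frac{1}{3} - t\right)} is the standard form for the Exponential distribution.
Comparing with the known MGF formula identifies: Exponential(rate λ=1/3)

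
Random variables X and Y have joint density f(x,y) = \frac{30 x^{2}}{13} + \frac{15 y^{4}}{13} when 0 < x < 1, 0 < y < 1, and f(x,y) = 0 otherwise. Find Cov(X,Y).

E[XY] = ∫∫ xy × f(x,y) dx dy = \frac{5}{13}
E[X] = \frac{9}{13}
E[Y] = \frac{15}{26}
Cov(X,Y) = E[XY] - E[X]E[Y] = - \frac{5}{338}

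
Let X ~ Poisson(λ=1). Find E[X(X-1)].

E[X(X-1)] = E[X² - X] = E[X²] - E[X]
E[X] = 1
E[X²] = Var(X) + (E[X])² = 1 + (1)² = 2
E[X(X-1)] = 2 - 1 = 1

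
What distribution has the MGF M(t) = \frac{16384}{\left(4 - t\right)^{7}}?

The MGF M(t) = \frac{16384}{\left(4 - t\right)^{7}} is the standard form for the Gamma distribution.
Comparing with the known MGF formula identifies: Gamma(shape α=7, rate β=4)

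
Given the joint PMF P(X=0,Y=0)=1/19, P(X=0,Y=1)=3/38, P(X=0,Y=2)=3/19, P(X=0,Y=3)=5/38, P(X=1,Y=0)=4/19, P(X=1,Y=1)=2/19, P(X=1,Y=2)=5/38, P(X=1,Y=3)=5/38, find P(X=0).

P(X=0) = P(X=0,Y=0) + P(X=0,Y=1) + P(X=0,Y=2) + P(X=0,Y=3)
= 1/19 + 3/38 + 3/19 + 5/38
= 8/19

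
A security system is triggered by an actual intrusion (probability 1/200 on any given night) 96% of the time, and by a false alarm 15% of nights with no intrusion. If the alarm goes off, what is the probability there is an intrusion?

Let D = the rare event, + = positive/flagged.
P(D) = 1/200
P(+|D) = 96/100 = 24/25
P(+|D') = 15/100 = 3/20
P(+) = P(+|D)P(D) + P(+|D')P(D')
     = \frac{24}{25} × \frac{1}{200} + \frac{3}{20} × \frac{199}{200}
     = \frac{3081}{20000}
P(D|+) = P(+|D)P(D)/P(+) = \frac{32}{1027}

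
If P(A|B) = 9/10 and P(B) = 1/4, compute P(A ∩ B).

By definition, P(A|B) = P(A ∩ B) / P(B)
So P(A ∩ B) = P(A|B) × P(B)
= 9/10 × 1/4
= 9/40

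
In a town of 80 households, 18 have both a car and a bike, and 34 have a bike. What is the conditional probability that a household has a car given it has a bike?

P(A ∩ B) = 18/80 = 9/40
P(B) = 34/80 = 17/40
P(A|B) = P(A ∩ B) / P(B) = (9/40) / (17/40) = 9/17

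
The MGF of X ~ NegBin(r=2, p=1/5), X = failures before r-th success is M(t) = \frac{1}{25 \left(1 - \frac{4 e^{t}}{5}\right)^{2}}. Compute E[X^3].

To find E[X^3], compute M^(3)(0):
M^(1)(t) = \frac{8 e^{t}}{125 \left(1 - \frac{4 e^{t}}{5}\right)^{3}}
M^(2)(t) = \frac{8 e^{t}}{125 \left(1 - \frac{4 e^{t}}{5}\right)^{3}} + \frac{96 e^{2 t}}{625 \left(1 - \frac{4 e^{t}}{5}\right)^{4}}
M^(3)(t) = \frac{8 e^{t}}{125 \left(1 - \frac{4 e^{t}}{5}\right)^{3}} + \frac{288 e^{2 t}}{625 \left(1 - \frac{4 e^{t}}{5}\right)^{4}} + \frac{1536 e^{3 t}}{3125 \left(1 - \frac{4 e^{t}}{5}\right)^{5}}
M^(3)(0) = 1832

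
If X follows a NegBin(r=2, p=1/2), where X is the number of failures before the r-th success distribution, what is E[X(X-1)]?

E[X(X-1)] = E[X² - X] = E[X²] - E[X]
E[X] = 2
E[X²] = Var(X) + (E[X])² = 4 + (2)² = 8
E[X(X-1)] = 8 - 2 = 6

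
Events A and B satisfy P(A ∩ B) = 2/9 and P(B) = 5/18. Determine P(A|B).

P(A|B) = P(A ∩ B) / P(B)
= (2/9) / (5/18)
= 4/5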